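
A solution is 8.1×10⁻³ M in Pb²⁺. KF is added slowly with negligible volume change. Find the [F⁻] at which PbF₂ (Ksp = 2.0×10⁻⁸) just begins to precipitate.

1.6×10⁻³ M

Precipitation of each salt begins when its ion product equals Ksp.
PbF₂(s) ⇌ Pb²⁺(aq) + 2 F⁻(aq)
Ksp = [Pb²⁺][F⁻]^2 = [F⁻]^2(8.1×10⁻³)
[F⁻]^2 = 2.0×10⁻⁸ / (8.1×10⁻³) = 2.5×10⁻⁶
[F⁻] = 1.6×10⁻³ M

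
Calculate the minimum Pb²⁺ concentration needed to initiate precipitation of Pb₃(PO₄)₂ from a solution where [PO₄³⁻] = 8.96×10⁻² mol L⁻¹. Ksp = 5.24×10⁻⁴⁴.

1.87×10⁻¹⁴ M

Precipitation begins when Q = Ksp.
Pb₃(PO₄)₂(s) ⇌ 3 Pb²⁺(aq) + 2 PO₄³⁻(aq)
Ksp = [Pb²⁺]^3[PO₄³⁻]^2 = [Pb²⁺]^3(8.96×10⁻²)^2
[Pb²⁺]^3 = 5.24×10⁻⁴⁴ / (8.96×10⁻²)^2 = 6.53×10⁻⁴²
[Pb²⁺] = 1.87×10⁻¹⁴ mol L⁻¹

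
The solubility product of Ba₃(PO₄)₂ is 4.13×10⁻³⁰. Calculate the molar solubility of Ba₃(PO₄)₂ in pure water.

5.21×10⁻⁷ M

Ba₃(PO₄)₂(s) ⇌ 3 Ba²⁺(aq) + 2 PO₄³⁻(aq)
With molar solubility s: [Ba²⁺] = 3s, [PO₄³⁻] = 2s.
Ksp = [Ba²⁺]^3[PO₄³⁻]^2 = (3s)^3 · (2s)^2 = 108s^5
108s^5 = 4.13×10⁻³⁰  ⇒  s^5 = 3.82×10⁻³²
s = 5.21×10⁻⁷ mol/L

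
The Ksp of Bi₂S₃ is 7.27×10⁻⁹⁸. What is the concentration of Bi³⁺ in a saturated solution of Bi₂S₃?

2.93×10⁻²⁰ M

Bi₂S₃(s) ⇌ 2 Bi³⁺(aq) + 3 S²⁻(aq)
For each mole of Bi₂S₃ that dissolves per liter, [Bi³⁺] = 2s and [S²⁻] = 3s; let s denote this solubility.
Ksp = [Bi³⁺]^2[S²⁻]^3 = (2s)^2 · (3s)^3 = 108s^5 = 7.27×10⁻⁹⁸
s = 1.46×10⁻²⁰ M
[Bi³⁺] = 2s = 2.93×10⁻²⁰ M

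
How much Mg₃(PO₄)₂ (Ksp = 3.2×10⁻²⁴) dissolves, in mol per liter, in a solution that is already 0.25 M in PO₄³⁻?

Mg₃(PO₄)₂(s) ⇌ 3 Mg²⁺(aq) + 2 PO₄³⁻(aq)
Let s be the solubility of Mg₃(PO₄)₂ here. The common ion gives [PO₄³⁻] ≈ 0.25 M, and [Mg²⁺] = 3s.
Ksp = [Mg²⁺]^3[PO₄³⁻]^2 = (3s)^3(0.25)^2
(3s)^3 = 3.2×10⁻²⁴ / (0.25)^2 = 5.1×10⁻²³
s = 1.2×10⁻⁸ M

1.2×10⁻⁸ M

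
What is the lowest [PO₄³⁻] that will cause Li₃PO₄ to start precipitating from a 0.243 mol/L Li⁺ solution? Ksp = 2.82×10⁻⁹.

1.97×10⁻⁷ M

Precipitation of each salt begins when its ion product equals Ksp.
Li₃PO₄(s) ⇌ 3 Li⁺(aq) + PO₄³⁻(aq)
Ksp = [Li⁺]^3[PO₄³⁻] = [PO₄³⁻](0.243)^3
[PO₄³⁻] = 2.82×10⁻⁹ / (0.243)^3 = 1.97×10⁻⁷
[PO₄³⁻] = 1.97×10⁻⁷ mol/L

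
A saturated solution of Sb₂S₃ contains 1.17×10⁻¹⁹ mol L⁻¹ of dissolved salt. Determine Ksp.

Ksp = 2.37×10⁻⁹³

Sb₂S₃(s) ⇌ 2 Sb³⁺(aq) + 3 S²⁻(aq)
For each mole of Sb₂S₃ that dissolves per liter, [Sb³⁺] = 2s and [S²⁻] = 3s; let s denote this solubility.
Ksp = [Sb³⁺]^2[S²⁻]^3 = (2s)^2 · (3s)^3 = 108s^5
Ksp = 108 × (1.17×10⁻¹⁹)^5 = 2.37×10⁻⁹³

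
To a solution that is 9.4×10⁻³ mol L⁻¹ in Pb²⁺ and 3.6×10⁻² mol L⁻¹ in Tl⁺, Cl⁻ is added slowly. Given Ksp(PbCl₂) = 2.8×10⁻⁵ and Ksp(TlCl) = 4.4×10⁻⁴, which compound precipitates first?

TlCl

Each salt precipitates once Q = Ksp for that salt.
For PbCl₂: [Cl⁻] = (Ksp/[Pb²⁺])^(1/2) = 5.5×10⁻² mol L⁻¹
For TlCl: [Cl⁻] = (Ksp/[Tl⁺]) = 1.2×10⁻² mol L⁻¹
The smaller threshold [Cl⁻] is reached first, so TlCl precipitates first.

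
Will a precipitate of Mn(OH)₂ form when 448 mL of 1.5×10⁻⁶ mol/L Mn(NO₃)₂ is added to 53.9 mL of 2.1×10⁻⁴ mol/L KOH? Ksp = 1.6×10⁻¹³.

No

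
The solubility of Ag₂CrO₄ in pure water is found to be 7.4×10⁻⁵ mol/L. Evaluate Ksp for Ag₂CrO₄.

Ag₂CrO₄(s) ⇌ 2 Ag⁺(aq) + CrO₄²⁻(aq)
With molar solubility s: [Ag⁺] = 2s, [CrO₄²⁻] = s.
Ksp = [Ag⁺]^2[CrO₄²⁻] = (2s)^2 · s = 4s^3
Ksp = 4 × (7.4×10⁻⁵)^3 = 1.6×10⁻¹²

Ksp = 1.6×10⁻¹²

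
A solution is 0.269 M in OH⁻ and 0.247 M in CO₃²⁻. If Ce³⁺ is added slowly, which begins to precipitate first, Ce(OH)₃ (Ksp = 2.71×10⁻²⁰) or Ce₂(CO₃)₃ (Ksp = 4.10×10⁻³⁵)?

Precipitation of each salt begins when its ion product equals Ksp.
For Ce(OH)₃: [Ce³⁺] = (Ksp/[OH⁻]^3) = 1.39×10⁻¹⁸ M
For Ce₂(CO₃)₃: [Ce³⁺] = (Ksp/[CO₃²⁻]^3)^(1/2) = 5.22×10⁻¹⁷ M
Since Ce(OH)₃ needs less Ce³⁺ to reach saturation, it precipitates first.

Ce(OH)₃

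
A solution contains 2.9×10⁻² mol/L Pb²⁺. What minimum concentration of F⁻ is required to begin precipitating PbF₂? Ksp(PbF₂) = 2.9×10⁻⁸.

1.0×10⁻³ M

Each salt precipitates once Q = Ksp for that salt.
PbF₂(s) ⇌ Pb²⁺(aq) + 2 F⁻(aq)
Ksp = [Pb²⁺][F⁻]^2 = [F⁻]^2(2.9×10⁻²)
[F⁻]^2 = 2.9×10⁻⁸ / (2.9×10⁻²) = 1.0×10⁻⁶
[F⁻] = 1.0×10⁻³ mol/L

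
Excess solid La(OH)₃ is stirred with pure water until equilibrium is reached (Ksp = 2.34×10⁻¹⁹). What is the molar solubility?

9.65×10⁻⁶ M

La(OH)₃(s) ⇌ La³⁺(aq) + 3 OH⁻(aq)
Call the molar solubility s, so that [La³⁺] = s and [OH⁻] = 3s.
Ksp = [La³⁺][OH⁻]^3 = s · (3s)^3 = 27s^4
27s^4 = 2.34×10⁻¹⁹  ⇒  s^4 = 8.67×10⁻²¹
s = (8.67×10⁻²¹)^(1/4) = 9.65×10⁻⁶ mol/L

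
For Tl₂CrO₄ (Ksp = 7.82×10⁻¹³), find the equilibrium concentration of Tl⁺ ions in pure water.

Tl₂CrO₄(s) ⇌ 2 Tl⁺(aq) + CrO₄²⁻(aq)
If s mol/L of Tl₂CrO₄ dissolves, [Tl⁺] = 2s and [CrO₄²⁻] = s.
Ksp = [Tl⁺]^2[CrO₄²⁻] = (2s)^2 · s = 4s^3 = 7.82×10⁻¹³
s = 5.80×10⁻⁵ mol L⁻¹
[Tl⁺] = 2s = 1.16×10⁻⁴ mol L⁻¹

1.16×10⁻⁴ M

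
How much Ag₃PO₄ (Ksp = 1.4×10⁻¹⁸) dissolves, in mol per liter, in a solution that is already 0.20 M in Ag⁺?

1.8×10⁻¹⁶ M

Ag₃PO₄(s) ⇌ 3 Ag⁺(aq) + PO₄³⁻(aq)
Ag⁺ is already present at 0.20 M. If s mol/L of Ag₃PO₄ dissolves, [PO₄³⁻] = s while [Ag⁺] ≈ 0.20 M.
Ksp = [Ag⁺]^3[PO₄³⁻] = (0.20)^3s
s = 1.4×10⁻¹⁸ / (0.20)^3 = 1.8×10⁻¹⁶
s = 1.8×10⁻¹⁶ M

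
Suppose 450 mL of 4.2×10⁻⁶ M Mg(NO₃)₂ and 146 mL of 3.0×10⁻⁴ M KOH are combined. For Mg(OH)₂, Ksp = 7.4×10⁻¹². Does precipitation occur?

Total volume after mixing = 450 + 146 = 596 mL.
[Mg²⁺] = (4.2×10⁻⁶)(450)/596 = 3.2×10⁻⁶ M
[OH⁻] = (3.0×10⁻⁴)(146)/596 = 7.3×10⁻⁵ M
Q = [Mg²⁺][OH⁻]^2 = 1.7×10⁻¹⁴
Q = 1.7×10⁻¹⁴ < Ksp = 7.4×10⁻¹², so the solution is unsaturated and no precipitate forms.

No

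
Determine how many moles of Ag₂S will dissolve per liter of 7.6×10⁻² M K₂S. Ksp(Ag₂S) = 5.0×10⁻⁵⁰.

Ag₂S(s) ⇌ 2 Ag⁺(aq) + S²⁻(aq)
With S²⁻ already at 7.6×10⁻² M and s small, take [S²⁻] ≈ 7.6×10⁻² M and [Ag⁺] = 2s.
Ksp = [Ag⁺]^2[S²⁻] = (2s)^2(7.6×10⁻²)
(2s)^2 = 5.0×10⁻⁵⁰ / (7.6×10⁻²) = 6.6×10⁻⁴⁹
s = 4.1×10⁻²⁵ M

4.1×10⁻²⁵ M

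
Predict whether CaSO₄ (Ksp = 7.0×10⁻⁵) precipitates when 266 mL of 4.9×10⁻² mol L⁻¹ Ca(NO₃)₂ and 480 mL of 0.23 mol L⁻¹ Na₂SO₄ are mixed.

Total volume after mixing = 266 + 480 = 746 mL.
[Ca²⁺] = (4.9×10⁻²)(266)/746 = 1.7×10⁻² mol L⁻¹
[SO₄²⁻] = (0.23)(480)/746 = 0.15 mol L⁻¹
Q = [Ca²⁺][SO₄²⁻] = 2.6×10⁻³
Since Q (2.6×10⁻³) exceeds Ksp (7.0×10⁻⁵), CaSO₄ will precipitate.

Yes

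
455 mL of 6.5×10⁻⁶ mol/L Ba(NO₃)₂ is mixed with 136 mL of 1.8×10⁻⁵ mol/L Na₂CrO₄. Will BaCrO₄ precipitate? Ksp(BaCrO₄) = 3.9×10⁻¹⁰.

The combined volume is 591 mL.
[Ba²⁺] = (6.5×10⁻⁶)(455)/591 = 5.0×10⁻⁶ mol/L
[CrO₄²⁻] = (1.8×10⁻⁵)(136)/591 = 4.1×10⁻⁶ mol/L
Q = [Ba²⁺][CrO₄²⁻] = 2.1×10⁻¹¹
Q < Ksp (2.1×10⁻¹¹ vs 3.9×10⁻¹⁰); the solution remains unsaturated and no precipitate forms.

No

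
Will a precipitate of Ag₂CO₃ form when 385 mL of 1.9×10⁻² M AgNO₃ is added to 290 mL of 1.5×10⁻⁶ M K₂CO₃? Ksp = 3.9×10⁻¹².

Yes

After mixing, V = 385 mL + 290 mL = 675 mL.
[Ag⁺] = (1.9×10⁻²)(385)/675 = 1.1×10⁻² M
[CO₃²⁻] = (1.5×10⁻⁶)(290)/675 = 6.4×10⁻⁷ M
Q = [Ag⁺]^2[CO₃²⁻] = 7.6×10⁻¹¹
Because Q > Ksp (7.6×10⁻¹¹ vs 3.9×10⁻¹²), a precipitate of Ag₂CO₃ forms.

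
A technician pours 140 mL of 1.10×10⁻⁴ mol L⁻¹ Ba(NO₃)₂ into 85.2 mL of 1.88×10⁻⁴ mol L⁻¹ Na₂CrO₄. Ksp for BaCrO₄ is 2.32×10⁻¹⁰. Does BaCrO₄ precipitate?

Yes

Total volume after mixing = 140 + 85.2 = 225.2 mL.
[Ba²⁺] = (1.10×10⁻⁴)(140)/225.2 = 6.84×10⁻⁵ mol L⁻¹
[CrO₄²⁻] = (1.88×10⁻⁴)(85.2)/225.2 = 7.11×10⁻⁵ mol L⁻¹
Q = [Ba²⁺][CrO₄²⁻] = 4.86×10⁻⁹
Q = 4.86×10⁻⁹ > Ksp = 2.32×10⁻¹⁰, so the solution is supersaturated and BaCrO₄ precipitates.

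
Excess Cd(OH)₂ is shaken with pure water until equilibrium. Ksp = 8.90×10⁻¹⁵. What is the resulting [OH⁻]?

Cd(OH)₂(s) ⇌ Cd²⁺(aq) + 2 OH⁻(aq)
Call the molar solubility s, so that [Cd²⁺] = s and [OH⁻] = 2s.
Ksp = [Cd²⁺][OH⁻]^2 = s · (2s)^2 = 4s^3 = 8.90×10⁻¹⁵
s = 1.31×10⁻⁵ M
[OH⁻] = 2s = 2.61×10⁻⁵ M

2.61×10⁻⁵ M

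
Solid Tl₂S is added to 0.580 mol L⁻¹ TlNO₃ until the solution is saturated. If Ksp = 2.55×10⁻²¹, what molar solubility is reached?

Tl₂S(s) ⇌ 2 Tl⁺(aq) + S²⁻(aq)
The solution already contains Tl⁺ at 0.580 mol L⁻¹. Let s be the molar solubility of Tl₂S.
[Tl⁺] ≈ 0.580 mol L⁻¹ (common ion dominates); [S²⁻] = s.
Ksp = [Tl⁺]^2[S²⁻] = (0.580)^2s
s = 2.55×10⁻²¹ / (0.580)^2 = 7.58×10⁻²¹
s = 7.58×10⁻²¹ mol L⁻¹

7.58×10⁻²¹ M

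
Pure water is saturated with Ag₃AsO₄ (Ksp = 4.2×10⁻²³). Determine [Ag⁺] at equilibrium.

3.4×10⁻⁶ M

Ag₃AsO₄(s) ⇌ 3 Ag⁺(aq) + AsO₄³⁻(aq)
If s mol/L of Ag₃AsO₄ dissolves, [Ag⁺] = 3s and [AsO₄³⁻] = s.
Ksp = [Ag⁺]^3[AsO₄³⁻] = (3s)^3 · s = 27s^4 = 4.2×10⁻²³
s = 1.1×10⁻⁶ mol/L
[Ag⁺] = 3s = 3.4×10⁻⁶ mol/L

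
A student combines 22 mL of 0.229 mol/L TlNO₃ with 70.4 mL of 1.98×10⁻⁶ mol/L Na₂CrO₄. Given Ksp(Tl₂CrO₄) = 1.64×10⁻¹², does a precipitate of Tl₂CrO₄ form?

Yes

Total volume after mixing = 22 + 70.4 = 92.4 mL.
[Tl⁺] = (0.229)(22)/92.4 = 5.45×10⁻² mol/L
[CrO₄²⁻] = (1.98×10⁻⁶)(70.4)/92.4 = 1.51×10⁻⁶ mol/L
Q = [Tl⁺]^2[CrO₄²⁻] = 4.48×10⁻⁹
Q = 4.48×10⁻⁹ > Ksp = 1.64×10⁻¹², so the solution is supersaturated and Tl₂CrO₄ precipitates.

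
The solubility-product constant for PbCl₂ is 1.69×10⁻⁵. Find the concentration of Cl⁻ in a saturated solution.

3.23×10⁻² M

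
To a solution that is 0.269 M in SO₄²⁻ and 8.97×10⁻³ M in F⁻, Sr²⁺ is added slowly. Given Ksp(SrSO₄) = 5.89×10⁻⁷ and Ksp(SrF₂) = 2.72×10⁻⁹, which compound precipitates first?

A salt starts to precipitate once the ion product Q reaches its Ksp.
For SrSO₄: [Sr²⁺] = (Ksp/[SO₄²⁻]) = 2.19×10⁻⁶ M
For SrF₂: [Sr²⁺] = (Ksp/[F⁻]^2) = 3.38×10⁻⁵ M
The smaller threshold [Sr²⁺] is reached first, so SrSO₄ precipitates first.

SrSO₄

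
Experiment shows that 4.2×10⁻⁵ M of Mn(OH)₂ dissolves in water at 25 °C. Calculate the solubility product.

Ksp = 3.0×10⁻¹³

Mn(OH)₂(s) ⇌ Mn²⁺(aq) + 2 OH⁻(aq)
With molar solubility s: [Mn²⁺] = s, [OH⁻] = 2s.
Ksp = [Mn²⁺][OH⁻]^2 = s · (2s)^2 = 4s^3
Ksp = 4 × (4.2×10⁻⁵)^3 = 3.0×10⁻¹³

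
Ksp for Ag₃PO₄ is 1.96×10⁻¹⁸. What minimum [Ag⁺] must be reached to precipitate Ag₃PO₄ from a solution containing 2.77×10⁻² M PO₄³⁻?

4.14×10⁻⁶ M

Precipitation begins when Q = Ksp.
Ag₃PO₄(s) ⇌ 3 Ag⁺(aq) + PO₄³⁻(aq)
Ksp = [Ag⁺]^3[PO₄³⁻] = [Ag⁺]^3(2.77×10⁻²)
[Ag⁺]^3 = 1.96×10⁻¹⁸ / (2.77×10⁻²) = 7.08×10⁻¹⁷
[Ag⁺] = 4.14×10⁻⁶ M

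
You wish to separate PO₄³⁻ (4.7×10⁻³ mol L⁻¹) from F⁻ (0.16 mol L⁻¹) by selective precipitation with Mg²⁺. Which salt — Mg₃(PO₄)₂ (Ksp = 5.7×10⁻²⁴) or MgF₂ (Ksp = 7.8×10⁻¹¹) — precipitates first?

Precipitation begins when Q = Ksp.
For Mg₃(PO₄)₂: [Mg²⁺] = (Ksp/[PO₄³⁻]^2)^(1/3) = 6.4×10⁻⁷ mol L⁻¹
For MgF₂: [Mg²⁺] = (Ksp/[F⁻]^2) = 3.0×10⁻⁹ mol L⁻¹
Since MgF₂ needs less Mg²⁺ to reach saturation, it precipitates first.

MgF₂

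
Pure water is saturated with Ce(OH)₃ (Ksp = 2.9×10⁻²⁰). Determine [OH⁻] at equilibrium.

1.7×10⁻⁵ M

Ce(OH)₃(s) ⇌ Ce³⁺(aq) + 3 OH⁻(aq)
With molar solubility s: [Ce³⁺] = s, [OH⁻] = 3s.
Ksp = [Ce³⁺][OH⁻]^3 = s · (3s)^3 = 27s^4 = 2.9×10⁻²⁰
s = 5.7×10⁻⁶ mol/L
[OH⁻] = 3s = 1.7×10⁻⁵ mol/L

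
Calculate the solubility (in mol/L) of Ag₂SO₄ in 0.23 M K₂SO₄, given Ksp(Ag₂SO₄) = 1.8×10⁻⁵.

4.4×10⁻³ M

Ag₂SO₄(s) ⇌ 2 Ag⁺(aq) + SO₄²⁻(aq)
With SO₄²⁻ already at 0.23 M and s small, take [SO₄²⁻] ≈ 0.23 M and [Ag⁺] = 2s.
Ksp = [Ag⁺]^2[SO₄²⁻] = (2s)^2(0.23)
(2s)^2 = 1.8×10⁻⁵ / (0.23) = 7.8×10⁻⁵
s = 4.4×10⁻³ M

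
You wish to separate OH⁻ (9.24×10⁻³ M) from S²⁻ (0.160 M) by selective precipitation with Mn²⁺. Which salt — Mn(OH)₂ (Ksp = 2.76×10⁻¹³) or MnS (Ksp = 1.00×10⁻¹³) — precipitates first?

MnS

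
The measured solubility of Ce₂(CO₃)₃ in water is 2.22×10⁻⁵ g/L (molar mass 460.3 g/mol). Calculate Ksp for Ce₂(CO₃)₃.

Ksp = 2.82×10⁻³⁵

Molar solubility s = (2.22×10⁻⁵ g/L) / (460.3 g/mol) = 4.8229×10⁻⁸ mol/L
Ce₂(CO₃)₃(s) ⇌ 2 Ce³⁺(aq) + 3 CO₃²⁻(aq)
Let s be the molar solubility. Then [Ce³⁺] = 2s and [CO₃²⁻] = 3s.
Ksp = [Ce³⁺]^2[CO₃²⁻]^3 = (2s)^2 · (3s)^3 = 108s^5
Ksp = 108 × (4.8229×10⁻⁸)^5 = 2.82×10⁻³⁵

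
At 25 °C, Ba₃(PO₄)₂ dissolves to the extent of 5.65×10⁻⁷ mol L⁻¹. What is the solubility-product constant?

Ksp = 6.22×10⁻³⁰

Ba₃(PO₄)₂(s) ⇌ 3 Ba²⁺(aq) + 2 PO₄³⁻(aq)
Call the molar solubility s, so that [Ba²⁺] = 3s and [PO₄³⁻] = 2s.
Ksp = [Ba²⁺]^3[PO₄³⁻]^2 = (3s)^3 · (2s)^2 = 108s^5
Ksp = 108 × (5.65×10⁻⁷)^5 = 6.22×10⁻³⁰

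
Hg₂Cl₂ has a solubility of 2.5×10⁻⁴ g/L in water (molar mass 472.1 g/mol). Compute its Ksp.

Ksp = 5.9×10⁻¹⁹

s = (2.5×10⁻⁴ g L⁻¹)/(472.1 g mol⁻¹) = 5.295×10⁻⁷ M
Hg₂Cl₂(s) ⇌ Hg₂²⁺(aq) + 2 Cl⁻(aq)
Let s be the molar solubility. Then [Hg₂²⁺] = s and [Cl⁻] = 2s.
Ksp = [Hg₂²⁺][Cl⁻]^2 = s · (2s)^2 = 4s^3
Ksp = 4 × (5.295×10⁻⁷)^3 = 5.9×10⁻¹⁹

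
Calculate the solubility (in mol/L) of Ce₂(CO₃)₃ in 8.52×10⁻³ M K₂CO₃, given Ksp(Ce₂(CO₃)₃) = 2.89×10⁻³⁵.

3.42×10⁻¹⁵ M

Ce₂(CO₃)₃(s) ⇌ 2 Ce³⁺(aq) + 3 CO₃²⁻(aq)
The solution already contains CO₃²⁻ at 8.52×10⁻³ M. Let s be the molar solubility of Ce₂(CO₃)₃.
[CO₃²⁻] ≈ 8.52×10⁻³ M (common ion dominates); [Ce³⁺] = 2s.
Ksp = [Ce³⁺]^2[CO₃²⁻]^3 = (2s)^2(8.52×10⁻³)^3
(2s)^2 = 2.89×10⁻³⁵ / (8.52×10⁻³)^3 = 4.67×10⁻²⁹
s = 3.42×10⁻¹⁵ M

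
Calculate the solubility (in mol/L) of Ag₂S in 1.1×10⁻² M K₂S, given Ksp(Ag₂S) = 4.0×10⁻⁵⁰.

Ag₂S(s) ⇌ 2 Ag⁺(aq) + S²⁻(aq)
Let s be the solubility of Ag₂S here. The common ion gives [S²⁻] ≈ 1.1×10⁻² M, and [Ag⁺] = 2s.
Ksp = [Ag⁺]^2[S²⁻] = (2s)^2(1.1×10⁻²)
(2s)^2 = 4.0×10⁻⁵⁰ / (1.1×10⁻²) = 3.6×10⁻⁴⁸
s = 9.5×10⁻²⁵ M

9.5×10⁻²⁵ M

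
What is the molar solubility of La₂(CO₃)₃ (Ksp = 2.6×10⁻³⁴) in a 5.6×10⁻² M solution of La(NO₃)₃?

La₂(CO₃)₃(s) ⇌ 2 La³⁺(aq) + 3 CO₃²⁻(aq)
La³⁺ is already present at 5.6×10⁻² M. If s mol/L of La₂(CO₃)₃ dissolves, [CO₃²⁻] = 3s while [La³⁺] ≈ 5.6×10⁻² M.
Ksp = [La³⁺]^2[CO₃²⁻]^3 = (5.6×10⁻²)^2(3s)^3
(3s)^3 = 2.6×10⁻³⁴ / (5.6×10⁻²)^2 = 8.3×10⁻³²
s = 1.5×10⁻¹¹ M

1.5×10⁻¹¹ M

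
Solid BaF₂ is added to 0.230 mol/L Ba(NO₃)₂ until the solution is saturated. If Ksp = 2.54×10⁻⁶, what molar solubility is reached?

1.66×10⁻³ M

BaF₂(s) ⇌ Ba²⁺(aq) + 2 F⁻(aq)
Let s be the solubility of BaF₂ here. The common ion gives [Ba²⁺] ≈ 0.230 mol/L, and [F⁻] = 2s.
Ksp = [Ba²⁺][F⁻]^2 = (0.230)(2s)^2
(2s)^2 = 2.54×10⁻⁶ / (0.230) = 1.10×10⁻⁵
s = 1.66×10⁻³ mol/L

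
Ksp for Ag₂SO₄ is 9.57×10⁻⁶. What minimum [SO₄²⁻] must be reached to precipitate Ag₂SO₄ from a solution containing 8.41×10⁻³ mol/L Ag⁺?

0.135 M

The threshold for precipitation is Q = Ksp.
Ag₂SO₄(s) ⇌ 2 Ag⁺(aq) + SO₄²⁻(aq)
Ksp = [Ag⁺]^2[SO₄²⁻] = [SO₄²⁻](8.41×10⁻³)^2
[SO₄²⁻] = 9.57×10⁻⁶ / (8.41×10⁻³)^2 = 0.135
[SO₄²⁻] = 0.135 mol/L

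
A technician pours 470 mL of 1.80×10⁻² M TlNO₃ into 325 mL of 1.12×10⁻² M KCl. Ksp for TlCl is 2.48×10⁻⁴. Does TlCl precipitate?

No

The combined volume is 795 mL.
[Tl⁺] = (1.80×10⁻²)(470)/795 = 1.06×10⁻² M
[Cl⁻] = (1.12×10⁻²)(325)/795 = 4.58×10⁻³ M
Q = [Tl⁺][Cl⁻] = 4.87×10⁻⁵
Since Q (4.87×10⁻⁵) is less than Ksp (2.48×10⁻⁴), no TlCl precipitates.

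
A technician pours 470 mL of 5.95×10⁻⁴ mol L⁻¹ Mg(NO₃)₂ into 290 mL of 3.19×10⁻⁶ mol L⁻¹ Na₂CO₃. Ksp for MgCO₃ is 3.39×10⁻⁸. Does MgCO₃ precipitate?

No

Total volume after mixing = 470 + 290 = 760 mL.
[Mg²⁺] = (5.95×10⁻⁴)(470)/760 = 3.68×10⁻⁴ mol L⁻¹
[CO₃²⁻] = (3.19×10⁻⁶)(290)/760 = 1.22×10⁻⁶ mol L⁻¹
Q = [Mg²⁺][CO₃²⁻] = 4.48×10⁻¹⁰
Q < Ksp (4.48×10⁻¹⁰ vs 3.39×10⁻⁸); the solution remains unsaturated and no precipitate forms.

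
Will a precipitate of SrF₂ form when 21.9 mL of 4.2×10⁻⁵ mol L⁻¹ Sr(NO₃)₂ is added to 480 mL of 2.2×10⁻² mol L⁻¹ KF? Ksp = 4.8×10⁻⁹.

No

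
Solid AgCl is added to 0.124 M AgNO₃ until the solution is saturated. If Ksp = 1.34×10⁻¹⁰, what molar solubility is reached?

AgCl(s) ⇌ Ag⁺(aq) + Cl⁻(aq)
Let s be the solubility of AgCl here. The common ion gives [Ag⁺] ≈ 0.124 M, and [Cl⁻] = s.
Ksp = [Ag⁺][Cl⁻] = (0.124)s
s = 1.34×10⁻¹⁰ / (0.124) = 1.08×10⁻⁹
s = 1.08×10⁻⁹ M

1.08×10⁻⁹ M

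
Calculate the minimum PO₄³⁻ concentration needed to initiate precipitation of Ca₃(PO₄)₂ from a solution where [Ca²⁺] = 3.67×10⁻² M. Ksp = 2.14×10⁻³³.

6.58×10⁻¹⁵ M

A salt starts to precipitate once the ion product Q reaches its Ksp.
Ca₃(PO₄)₂(s) ⇌ 3 Ca²⁺(aq) + 2 PO₄³⁻(aq)
Ksp = [Ca²⁺]^3[PO₄³⁻]^2 = [PO₄³⁻]^2(3.67×10⁻²)^3
[PO₄³⁻]^2 = 2.14×10⁻³³ / (3.67×10⁻²)^3 = 4.33×10⁻²⁹
[PO₄³⁻] = 6.58×10⁻¹⁵ M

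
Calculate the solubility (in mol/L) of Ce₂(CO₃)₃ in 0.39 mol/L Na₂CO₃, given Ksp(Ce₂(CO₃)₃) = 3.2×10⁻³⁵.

Ce₂(CO₃)₃(s) ⇌ 2 Ce³⁺(aq) + 3 CO₃²⁻(aq)
CO₃²⁻ is already present at 0.39 mol/L. If s mol/L of Ce₂(CO₃)₃ dissolves, [Ce³⁺] = 2s while [CO₃²⁻] ≈ 0.39 mol/L.
Ksp = [Ce³⁺]^2[CO₃²⁻]^3 = (2s)^2(0.39)^3
(2s)^2 = 3.2×10⁻³⁵ / (0.39)^3 = 5.4×10⁻³⁴
s = 1.2×10⁻¹⁷ mol/L

1.2×10⁻¹⁷ M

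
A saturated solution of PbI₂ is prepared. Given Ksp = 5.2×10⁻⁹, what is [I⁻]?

2.2×10⁻³ M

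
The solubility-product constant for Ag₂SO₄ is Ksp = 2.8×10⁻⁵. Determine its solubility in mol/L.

1.9×10⁻² M

Ag₂SO₄(s) ⇌ 2 Ag⁺(aq) + SO₄²⁻(aq)
For each mole of Ag₂SO₄ that dissolves per liter, [Ag⁺] = 2s and [SO₄²⁻] = s; let s denote this solubility.
Ksp = [Ag⁺]^2[SO₄²⁻] = (2s)^2 · s = 4s^3
4s^3 = 2.8×10⁻⁵  ⇒  s^3 = 7.0×10⁻⁶
s = (7.0×10⁻⁶)^(1/3) = 1.9×10⁻² mol L⁻¹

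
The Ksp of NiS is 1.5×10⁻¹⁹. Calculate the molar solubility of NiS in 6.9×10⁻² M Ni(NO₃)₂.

2.2×10⁻¹⁸ M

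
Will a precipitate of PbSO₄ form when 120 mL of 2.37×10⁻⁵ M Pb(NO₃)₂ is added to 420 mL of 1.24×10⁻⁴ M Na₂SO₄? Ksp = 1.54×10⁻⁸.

No

The combined volume is 540 mL.
[Pb²⁺] = (2.37×10⁻⁵)(120)/540 = 5.27×10⁻⁶ M
[SO₄²⁻] = (1.24×10⁻⁴)(420)/540 = 9.64×10⁻⁵ M
Q = [Pb²⁺][SO₄²⁻] = 5.08×10⁻¹⁰
Q = 5.08×10⁻¹⁰ < Ksp = 1.54×10⁻⁸, so the solution is unsaturated and no precipitate forms.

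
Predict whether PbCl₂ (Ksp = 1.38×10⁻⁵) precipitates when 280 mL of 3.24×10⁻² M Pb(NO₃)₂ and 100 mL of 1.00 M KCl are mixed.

The combined volume is 380 mL.
[Pb²⁺] = (3.24×10⁻²)(280)/380 = 2.39×10⁻² M
[Cl⁻] = (1.00)(100)/380 = 0.263 M
Q = [Pb²⁺][Cl⁻]^2 = 1.65×10⁻³
Since Q (1.65×10⁻³) exceeds Ksp (1.38×10⁻⁵), PbCl₂ will precipitate.

Yes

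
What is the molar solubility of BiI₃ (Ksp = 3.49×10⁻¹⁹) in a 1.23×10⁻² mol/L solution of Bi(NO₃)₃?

1.02×10⁻⁶ M

BiI₃(s) ⇌ Bi³⁺(aq) + 3 I⁻(aq)
Bi³⁺ is already present at 1.23×10⁻² mol/L. If s mol/L of BiI₃ dissolves, [I⁻] = 3s while [Bi³⁺] ≈ 1.23×10⁻² mol/L.
Ksp = [Bi³⁺][I⁻]^3 = (1.23×10⁻²)(3s)^3
(3s)^3 = 3.49×10⁻¹⁹ / (1.23×10⁻²) = 2.84×10⁻¹⁷
s = 1.02×10⁻⁶ mol/L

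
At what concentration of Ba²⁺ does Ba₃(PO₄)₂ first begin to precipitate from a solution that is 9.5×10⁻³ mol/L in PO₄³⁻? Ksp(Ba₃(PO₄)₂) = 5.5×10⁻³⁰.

3.9×10⁻⁹ M

A salt starts to precipitate once the ion product Q reaches its Ksp.
Ba₃(PO₄)₂(s) ⇌ 3 Ba²⁺(aq) + 2 PO₄³⁻(aq)
Ksp = [Ba²⁺]^3[PO₄³⁻]^2 = [Ba²⁺]^3(9.5×10⁻³)^2
[Ba²⁺]^3 = 5.5×10⁻³⁰ / (9.5×10⁻³)^2 = 6.1×10⁻²⁶
[Ba²⁺] = 3.9×10⁻⁹ mol/L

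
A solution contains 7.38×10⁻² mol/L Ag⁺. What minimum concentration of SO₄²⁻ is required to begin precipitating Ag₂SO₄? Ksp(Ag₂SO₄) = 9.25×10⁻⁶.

1.70×10⁻³ M

The threshold for precipitation is Q = Ksp.
Ag₂SO₄(s) ⇌ 2 Ag⁺(aq) + SO₄²⁻(aq)
Ksp = [Ag⁺]^2[SO₄²⁻] = [SO₄²⁻](7.38×10⁻²)^2
[SO₄²⁻] = 9.25×10⁻⁶ / (7.38×10⁻²)^2 = 1.70×10⁻³
[SO₄²⁻] = 1.70×10⁻³ mol/L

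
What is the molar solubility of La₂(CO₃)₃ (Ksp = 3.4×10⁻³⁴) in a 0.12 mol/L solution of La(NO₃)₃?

9.6×10⁻¹² M

La₂(CO₃)₃(s) ⇌ 2 La³⁺(aq) + 3 CO₃²⁻(aq)
With La³⁺ already at 0.12 mol/L and s small, take [La³⁺] ≈ 0.12 mol/L and [CO₃²⁻] = 3s.
Ksp = [La³⁺]^2[CO₃²⁻]^3 = (0.12)^2(3s)^3
(3s)^3 = 3.4×10⁻³⁴ / (0.12)^2 = 2.4×10⁻³²
s = 9.6×10⁻¹² mol/L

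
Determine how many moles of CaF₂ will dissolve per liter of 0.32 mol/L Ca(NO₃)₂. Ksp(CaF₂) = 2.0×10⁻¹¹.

CaF₂(s) ⇌ Ca²⁺(aq) + 2 F⁻(aq)
The solution already contains Ca²⁺ at 0.32 mol/L. Let s be the molar solubility of CaF₂.
[Ca²⁺] ≈ 0.32 mol/L (common ion dominates); [F⁻] = 2s.
Ksp = [Ca²⁺][F⁻]^2 = (0.32)(2s)^2
(2s)^2 = 2.0×10⁻¹¹ / (0.32) = 6.3×10⁻¹¹
s = 4.0×10⁻⁶ mol/L

4.0×10⁻⁶ M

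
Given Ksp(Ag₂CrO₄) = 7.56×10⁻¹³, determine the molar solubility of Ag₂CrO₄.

5.74×10⁻⁵ M

Ag₂CrO₄(s) ⇌ 2 Ag⁺(aq) + CrO₄²⁻(aq)
If s mol/L of Ag₂CrO₄ dissolves, [Ag⁺] = 2s and [CrO₄²⁻] = s.
Ksp = [Ag⁺]^2[CrO₄²⁻] = (2s)^2 · s = 4s^3
4s^3 = 7.56×10⁻¹³  ⇒  s^3 = 1.89×10⁻¹³
Taking the 3rd root, s = 5.74×10⁻⁵ mol/L.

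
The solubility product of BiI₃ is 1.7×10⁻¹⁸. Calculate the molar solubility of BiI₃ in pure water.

BiI₃(s) ⇌ Bi³⁺(aq) + 3 I⁻(aq)
Let s be the molar solubility. Then [Bi³⁺] = s and [I⁻] = 3s.
Ksp = [Bi³⁺][I⁻]^3 = s · (3s)^3 = 27s^4
27s^4 = 1.7×10⁻¹⁸  ⇒  s^4 = 6.3×10⁻²⁰
s = 1.6×10⁻⁵ mol/L

1.6×10⁻⁵ M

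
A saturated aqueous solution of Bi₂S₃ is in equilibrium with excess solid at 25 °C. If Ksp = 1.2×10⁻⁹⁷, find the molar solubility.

1.6×10⁻²⁰ M

Bi₂S₃(s) ⇌ 2 Bi³⁺(aq) + 3 S²⁻(aq)
Let s be the molar solubility. Then [Bi³⁺] = 2s and [S²⁻] = 3s.
Ksp = [Bi³⁺]^2[S²⁻]^3 = (2s)^2 · (3s)^3 = 108s^5
108s^5 = 1.2×10⁻⁹⁷  ⇒  s^5 = 1.1×10⁻⁹⁹
s = (1.1×10⁻⁹⁹)^(1/5) = 1.6×10⁻²⁰ mol/L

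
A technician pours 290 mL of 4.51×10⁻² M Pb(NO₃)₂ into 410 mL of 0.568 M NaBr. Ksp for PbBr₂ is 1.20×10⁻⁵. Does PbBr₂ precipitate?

Yes

After mixing, V = 290 mL + 410 mL = 700 mL.
[Pb²⁺] = (4.51×10⁻²)(290)/700 = 1.87×10⁻² M
[Br⁻] = (0.568)(410)/700 = 0.333 M
Q = [Pb²⁺][Br⁻]^2 = 2.07×10⁻³
Because Q > Ksp (2.07×10⁻³ vs 1.20×10⁻⁵), a precipitate of PbBr₂ forms.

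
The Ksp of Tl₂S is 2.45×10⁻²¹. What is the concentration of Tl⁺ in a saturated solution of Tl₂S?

Tl₂S(s) ⇌ 2 Tl⁺(aq) + S²⁻(aq)
Call the molar solubility s, so that [Tl⁺] = 2s and [S²⁻] = s.
Ksp = [Tl⁺]^2[S²⁻] = (2s)^2 · s = 4s^3 = 2.45×10⁻²¹
s = 8.49×10⁻⁸ M
[Tl⁺] = 2s = 1.70×10⁻⁷ M

1.70×10⁻⁷ M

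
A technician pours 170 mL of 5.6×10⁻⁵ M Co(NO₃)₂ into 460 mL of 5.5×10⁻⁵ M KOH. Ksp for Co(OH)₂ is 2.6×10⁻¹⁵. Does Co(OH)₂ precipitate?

Total volume after mixing = 170 + 460 = 630 mL.
[Co²⁺] = (5.6×10⁻⁵)(170)/630 = 1.5×10⁻⁵ M
[OH⁻] = (5.5×10⁻⁵)(460)/630 = 4.0×10⁻⁵ M
Q = [Co²⁺][OH⁻]^2 = 2.4×10⁻¹⁴
Because Q > Ksp (2.4×10⁻¹⁴ vs 2.6×10⁻¹⁵), a precipitate of Co(OH)₂ forms.

Yes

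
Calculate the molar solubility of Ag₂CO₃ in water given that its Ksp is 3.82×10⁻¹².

Ag₂CO₃(s) ⇌ 2 Ag⁺(aq) + CO₃²⁻(aq)
Let s be the molar solubility. Then [Ag⁺] = 2s and [CO₃²⁻] = s.
Ksp = [Ag⁺]^2[CO₃²⁻] = (2s)^2 · s = 4s^3
4s^3 = 3.82×10⁻¹²  ⇒  s^3 = 9.55×10⁻¹³
Taking the 3rd root, s = 9.85×10⁻⁵ M.

9.85×10⁻⁵ M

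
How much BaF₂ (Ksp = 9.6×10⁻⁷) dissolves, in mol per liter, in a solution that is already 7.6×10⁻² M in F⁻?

BaF₂(s) ⇌ Ba²⁺(aq) + 2 F⁻(aq)
With F⁻ already at 7.6×10⁻² M and s small, take [F⁻] ≈ 7.6×10⁻² M and [Ba²⁺] = s.
Ksp = [Ba²⁺][F⁻]^2 = s(7.6×10⁻²)^2
s = 9.6×10⁻⁷ / (7.6×10⁻²)^2 = 1.7×10⁻⁴
s = 1.7×10⁻⁴ M

1.7×10⁻⁴ M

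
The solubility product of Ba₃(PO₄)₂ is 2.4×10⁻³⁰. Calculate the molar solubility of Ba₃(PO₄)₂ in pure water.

Ba₃(PO₄)₂(s) ⇌ 3 Ba²⁺(aq) + 2 PO₄³⁻(aq)
For each mole of Ba₃(PO₄)₂ that dissolves per liter, [Ba²⁺] = 3s and [PO₄³⁻] = 2s; let s denote this solubility.
Ksp = [Ba²⁺]^3[PO₄³⁻]^2 = (3s)^3 · (2s)^2 = 108s^5
108s^5 = 2.4×10⁻³⁰  ⇒  s^5 = 2.2×10⁻³²
s = 4.7×10⁻⁷ mol/L

4.7×10⁻⁷ M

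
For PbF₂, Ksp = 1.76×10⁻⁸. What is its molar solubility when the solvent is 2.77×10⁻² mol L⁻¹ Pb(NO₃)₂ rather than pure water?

PbF₂(s) ⇌ Pb²⁺(aq) + 2 F⁻(aq)
Let s be the solubility of PbF₂ here. The common ion gives [Pb²⁺] ≈ 2.77×10⁻² mol L⁻¹, and [F⁻] = 2s.
Ksp = [Pb²⁺][F⁻]^2 = (2.77×10⁻²)(2s)^2
(2s)^2 = 1.76×10⁻⁸ / (2.77×10⁻²) = 6.35×10⁻⁷
s = 3.99×10⁻⁴ mol L⁻¹

3.99×10⁻⁴ M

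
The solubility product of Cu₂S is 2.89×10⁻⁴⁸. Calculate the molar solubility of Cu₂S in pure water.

Cu₂S(s) ⇌ 2 Cu⁺(aq) + S²⁻(aq)
For each mole of Cu₂S that dissolves per liter, [Cu⁺] = 2s and [S²⁻] = s; let s denote this solubility.
Ksp = [Cu⁺]^2[S²⁻] = (2s)^2 · s = 4s^3
4s^3 = 2.89×10⁻⁴⁸  ⇒  s^3 = 7.23×10⁻⁴⁹
s = 8.97×10⁻¹⁷ M

8.97×10⁻¹⁷ M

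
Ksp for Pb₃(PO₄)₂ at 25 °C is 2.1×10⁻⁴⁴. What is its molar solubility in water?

7.2×10⁻¹⁰ M

Pb₃(PO₄)₂(s) ⇌ 3 Pb²⁺(aq) + 2 PO₄³⁻(aq)
Let s be the molar solubility. Then [Pb²⁺] = 3s and [PO₄³⁻] = 2s.
Ksp = [Pb²⁺]^3[PO₄³⁻]^2 = (3s)^3 · (2s)^2 = 108s^5
108s^5 = 2.1×10⁻⁴⁴  ⇒  s^5 = 1.9×10⁻⁴⁶
Taking the 5th root, s = 7.2×10⁻¹⁰ mol/L.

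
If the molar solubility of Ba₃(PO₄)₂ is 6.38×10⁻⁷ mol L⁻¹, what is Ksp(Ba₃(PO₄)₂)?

Ba₃(PO₄)₂(s) ⇌ 3 Ba²⁺(aq) + 2 PO₄³⁻(aq)
If s mol/L of Ba₃(PO₄)₂ dissolves, [Ba²⁺] = 3s and [PO₄³⁻] = 2s.
Ksp = [Ba²⁺]^3[PO₄³⁻]^2 = (3s)^3 · (2s)^2 = 108s^5
Ksp = 108 × (6.38×10⁻⁷)^5 = 1.14×10⁻²⁹

Ksp = 1.14×10⁻²⁹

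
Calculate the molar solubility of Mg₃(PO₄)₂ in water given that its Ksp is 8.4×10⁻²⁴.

9.5×10⁻⁶ M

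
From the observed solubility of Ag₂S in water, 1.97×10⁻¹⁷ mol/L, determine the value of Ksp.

Ksp = 3.06×10⁻⁵⁰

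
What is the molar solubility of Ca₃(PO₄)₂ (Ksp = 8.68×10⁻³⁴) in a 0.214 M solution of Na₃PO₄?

8.89×10⁻¹² M

Ca₃(PO₄)₂(s) ⇌ 3 Ca²⁺(aq) + 2 PO₄³⁻(aq)
PO₄³⁻ is already present at 0.214 M. If s mol/L of Ca₃(PO₄)₂ dissolves, [Ca²⁺] = 3s while [PO₄³⁻] ≈ 0.214 M.
Ksp = [Ca²⁺]^3[PO₄³⁻]^2 = (3s)^3(0.214)^2
(3s)^3 = 8.68×10⁻³⁴ / (0.214)^2 = 1.90×10⁻³²
s = 8.89×10⁻¹² M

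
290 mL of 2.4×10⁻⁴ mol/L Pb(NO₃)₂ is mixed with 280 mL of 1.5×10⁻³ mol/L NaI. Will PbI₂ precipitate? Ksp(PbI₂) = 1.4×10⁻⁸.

Total volume after mixing = 290 + 280 = 570 mL.
[Pb²⁺] = (2.4×10⁻⁴)(290)/570 = 1.2×10⁻⁴ mol/L
[I⁻] = (1.5×10⁻³)(280)/570 = 7.4×10⁻⁴ mol/L
Q = [Pb²⁺][I⁻]^2 = 6.6×10⁻¹¹
Since Q (6.6×10⁻¹¹) is less than Ksp (1.4×10⁻⁸), no PbI₂ precipitates.

No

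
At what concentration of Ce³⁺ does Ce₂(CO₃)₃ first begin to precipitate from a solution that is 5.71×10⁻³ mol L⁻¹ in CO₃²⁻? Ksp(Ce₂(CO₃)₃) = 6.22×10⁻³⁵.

1.83×10⁻¹⁴ M

Precipitation of each salt begins when its ion product equals Ksp.
Ce₂(CO₃)₃(s) ⇌ 2 Ce³⁺(aq) + 3 CO₃²⁻(aq)
Ksp = [Ce³⁺]^2[CO₃²⁻]^3 = [Ce³⁺]^2(5.71×10⁻³)^3
[Ce³⁺]^2 = 6.22×10⁻³⁵ / (5.71×10⁻³)^3 = 3.34×10⁻²⁸
[Ce³⁺] = 1.83×10⁻¹⁴ mol L⁻¹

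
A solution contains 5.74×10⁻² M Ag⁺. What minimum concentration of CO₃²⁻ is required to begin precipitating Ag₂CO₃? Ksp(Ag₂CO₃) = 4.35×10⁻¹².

1.32×10⁻⁹ M

The threshold for precipitation is Q = Ksp.
Ag₂CO₃(s) ⇌ 2 Ag⁺(aq) + CO₃²⁻(aq)
Ksp = [Ag⁺]^2[CO₃²⁻] = [CO₃²⁻](5.74×10⁻²)^2
[CO₃²⁻] = 4.35×10⁻¹² / (5.74×10⁻²)^2 = 1.32×10⁻⁹
[CO₃²⁻] = 1.32×10⁻⁹ M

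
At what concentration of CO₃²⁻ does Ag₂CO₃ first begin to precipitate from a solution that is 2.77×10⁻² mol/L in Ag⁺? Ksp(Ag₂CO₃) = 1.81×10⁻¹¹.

2.36×10⁻⁸ M

Precipitation of each salt begins when its ion product equals Ksp.
Ag₂CO₃(s) ⇌ 2 Ag⁺(aq) + CO₃²⁻(aq)
Ksp = [Ag⁺]^2[CO₃²⁻] = [CO₃²⁻](2.77×10⁻²)^2
[CO₃²⁻] = 1.81×10⁻¹¹ / (2.77×10⁻²)^2 = 2.36×10⁻⁸
[CO₃²⁻] = 2.36×10⁻⁸ mol/L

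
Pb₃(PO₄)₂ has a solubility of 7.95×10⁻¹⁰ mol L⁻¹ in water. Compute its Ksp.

Ksp = 3.43×10⁻⁴⁴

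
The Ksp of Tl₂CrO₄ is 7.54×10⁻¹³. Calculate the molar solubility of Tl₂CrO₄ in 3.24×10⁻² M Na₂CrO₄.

Tl₂CrO₄(s) ⇌ 2 Tl⁺(aq) + CrO₄²⁻(aq)
CrO₄²⁻ is already present at 3.24×10⁻² M. If s mol/L of Tl₂CrO₄ dissolves, [Tl⁺] = 2s while [CrO₄²⁻] ≈ 3.24×10⁻² M.
Ksp = [Tl⁺]^2[CrO₄²⁻] = (2s)^2(3.24×10⁻²)
(2s)^2 = 7.54×10⁻¹³ / (3.24×10⁻²) = 2.33×10⁻¹¹
s = 2.41×10⁻⁶ M

2.41×10⁻⁶ M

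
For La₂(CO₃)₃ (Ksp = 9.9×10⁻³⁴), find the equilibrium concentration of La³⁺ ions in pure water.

2.0×10⁻⁷ M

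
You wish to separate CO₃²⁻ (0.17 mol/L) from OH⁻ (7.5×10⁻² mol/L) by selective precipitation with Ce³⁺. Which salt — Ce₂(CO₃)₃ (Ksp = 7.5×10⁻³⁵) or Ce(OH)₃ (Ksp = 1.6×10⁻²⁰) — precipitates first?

Each salt precipitates once Q = Ksp for that salt.
For Ce₂(CO₃)₃: [Ce³⁺] = (Ksp/[CO₃²⁻]^3)^(1/2) = 1.2×10⁻¹⁶ mol/L
For Ce(OH)₃: [Ce³⁺] = (Ksp/[OH⁻]^3) = 3.8×10⁻¹⁷ mol/L
The smaller threshold [Ce³⁺] is reached first, so Ce(OH)₃ precipitates first.

Ce(OH)₃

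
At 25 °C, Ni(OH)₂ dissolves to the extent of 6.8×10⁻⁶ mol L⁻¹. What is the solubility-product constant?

Ni(OH)₂(s) ⇌ Ni²⁺(aq) + 2 OH⁻(aq)
For each mole of Ni(OH)₂ that dissolves per liter, [Ni²⁺] = s and [OH⁻] = 2s; let s denote this solubility.
Ksp = [Ni²⁺][OH⁻]^2 = s · (2s)^2 = 4s^3
Ksp = 4 × (6.8×10⁻⁶)^3 = 1.3×10⁻¹⁵

Ksp = 1.3×10⁻¹⁵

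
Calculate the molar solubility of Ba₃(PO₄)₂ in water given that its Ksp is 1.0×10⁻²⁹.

6.2×10⁻⁷ M

Ba₃(PO₄)₂(s) ⇌ 3 Ba²⁺(aq) + 2 PO₄³⁻(aq)
Call the molar solubility s, so that [Ba²⁺] = 3s and [PO₄³⁻] = 2s.
Ksp = [Ba²⁺]^3[PO₄³⁻]^2 = (3s)^3 · (2s)^2 = 108s^5
108s^5 = 1.0×10⁻²⁹  ⇒  s^5 = 9.3×10⁻³²
s = (9.3×10⁻³²)^(1/5) = 6.2×10⁻⁷ mol L⁻¹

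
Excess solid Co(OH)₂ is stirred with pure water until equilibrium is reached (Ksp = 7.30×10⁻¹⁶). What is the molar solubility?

5.67×10⁻⁶ M

Co(OH)₂(s) ⇌ Co²⁺(aq) + 2 OH⁻(aq)
For each mole of Co(OH)₂ that dissolves per liter, [Co²⁺] = s and [OH⁻] = 2s; let s denote this solubility.
Ksp = [Co²⁺][OH⁻]^2 = s · (2s)^2 = 4s^3
4s^3 = 7.30×10⁻¹⁶  ⇒  s^3 = 1.83×10⁻¹⁶
s = (1.83×10⁻¹⁶)^(1/3) = 5.67×10⁻⁶ mol L⁻¹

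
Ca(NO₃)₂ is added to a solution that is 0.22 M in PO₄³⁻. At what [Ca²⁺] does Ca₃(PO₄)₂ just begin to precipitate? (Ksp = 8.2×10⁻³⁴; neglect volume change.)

2.6×10⁻¹¹ M

Precipitation begins when Q = Ksp.
Ca₃(PO₄)₂(s) ⇌ 3 Ca²⁺(aq) + 2 PO₄³⁻(aq)
Ksp = [Ca²⁺]^3[PO₄³⁻]^2 = [Ca²⁺]^3(0.22)^2
[Ca²⁺]^3 = 8.2×10⁻³⁴ / (0.22)^2 = 1.7×10⁻³²
[Ca²⁺] = 2.6×10⁻¹¹ M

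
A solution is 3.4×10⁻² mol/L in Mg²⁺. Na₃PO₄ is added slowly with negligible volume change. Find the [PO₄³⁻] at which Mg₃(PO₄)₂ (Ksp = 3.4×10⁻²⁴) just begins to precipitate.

2.9×10⁻¹⁰ M

A salt starts to precipitate once the ion product Q reaches its Ksp.
Mg₃(PO₄)₂(s) ⇌ 3 Mg²⁺(aq) + 2 PO₄³⁻(aq)
Ksp = [Mg²⁺]^3[PO₄³⁻]^2 = [PO₄³⁻]^2(3.4×10⁻²)^3
[PO₄³⁻]^2 = 3.4×10⁻²⁴ / (3.4×10⁻²)^3 = 8.7×10⁻²⁰
[PO₄³⁻] = 2.9×10⁻¹⁰ mol/L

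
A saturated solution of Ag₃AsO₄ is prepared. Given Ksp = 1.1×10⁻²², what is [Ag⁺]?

Ag₃AsO₄(s) ⇌ 3 Ag⁺(aq) + AsO₄³⁻(aq)
For each mole of Ag₃AsO₄ that dissolves per liter, [Ag⁺] = 3s and [AsO₄³⁻] = s; let s denote this solubility.
Ksp = [Ag⁺]^3[AsO₄³⁻] = (3s)^3 · s = 27s^4 = 1.1×10⁻²²
s = 1.4×10⁻⁶ mol/L
[Ag⁺] = 3s = 4.3×10⁻⁶ mol/L

4.3×10⁻⁶ M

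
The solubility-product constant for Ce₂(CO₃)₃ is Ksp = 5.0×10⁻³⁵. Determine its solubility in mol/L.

Ce₂(CO₃)₃(s) ⇌ 2 Ce³⁺(aq) + 3 CO₃²⁻(aq)
Call the molar solubility s, so that [Ce³⁺] = 2s and [CO₃²⁻] = 3s.
Ksp = [Ce³⁺]^2[CO₃²⁻]^3 = (2s)^2 · (3s)^3 = 108s^5
108s^5 = 5.0×10⁻³⁵  ⇒  s^5 = 4.6×10⁻³⁷
s = 5.4×10⁻⁸ M

5.4×10⁻⁸ M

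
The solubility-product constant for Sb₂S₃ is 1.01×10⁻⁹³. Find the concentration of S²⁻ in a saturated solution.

2.96×10⁻¹⁹ M

Sb₂S₃(s) ⇌ 2 Sb³⁺(aq) + 3 S²⁻(aq)
With molar solubility s: [Sb³⁺] = 2s, [S²⁻] = 3s.
Ksp = [Sb³⁺]^2[S²⁻]^3 = (2s)^2 · (3s)^3 = 108s^5 = 1.01×10⁻⁹³
s = 9.87×10⁻²⁰ mol/L
[S²⁻] = 3s = 2.96×10⁻¹⁹ mol/L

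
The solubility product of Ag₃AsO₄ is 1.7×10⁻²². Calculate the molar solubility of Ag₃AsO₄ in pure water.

Ag₃AsO₄(s) ⇌ 3 Ag⁺(aq) + AsO₄³⁻(aq)
With molar solubility s: [Ag⁺] = 3s, [AsO₄³⁻] = s.
Ksp = [Ag⁺]^3[AsO₄³⁻] = (3s)^3 · s = 27s^4
27s^4 = 1.7×10⁻²²  ⇒  s^4 = 6.3×10⁻²⁴
s = 1.6×10⁻⁶ M

1.6×10⁻⁶ M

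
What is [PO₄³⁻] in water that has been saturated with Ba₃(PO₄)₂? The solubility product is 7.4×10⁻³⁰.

Ba₃(PO₄)₂(s) ⇌ 3 Ba²⁺(aq) + 2 PO₄³⁻(aq)
For each mole of Ba₃(PO₄)₂ that dissolves per liter, [Ba²⁺] = 3s and [PO₄³⁻] = 2s; let s denote this solubility.
Ksp = [Ba²⁺]^3[PO₄³⁻]^2 = (3s)^3 · (2s)^2 = 108s^5 = 7.4×10⁻³⁰
s = 5.9×10⁻⁷ M
[PO₄³⁻] = 2s = 1.2×10⁻⁶ M

1.2×10⁻⁶ M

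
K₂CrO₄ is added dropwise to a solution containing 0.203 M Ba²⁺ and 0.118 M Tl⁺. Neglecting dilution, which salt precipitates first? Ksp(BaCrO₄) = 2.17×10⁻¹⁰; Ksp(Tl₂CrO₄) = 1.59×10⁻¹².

Tl₂CrO₄

Precipitation of each salt begins when its ion product equals Ksp.
For BaCrO₄: [CrO₄²⁻] = (Ksp/[Ba²⁺]) = 1.07×10⁻⁹ M
For Tl₂CrO₄: [CrO₄²⁻] = (Ksp/[Tl⁺]^2) = 1.14×10⁻¹⁰ M
Tl₂CrO₄ requires the lower [CrO₄²⁻], so it precipitates first.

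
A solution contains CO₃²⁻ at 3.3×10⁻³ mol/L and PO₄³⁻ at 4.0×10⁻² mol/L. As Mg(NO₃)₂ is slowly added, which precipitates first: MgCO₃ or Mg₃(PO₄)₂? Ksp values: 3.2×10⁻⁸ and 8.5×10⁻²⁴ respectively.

A salt starts to precipitate once the ion product Q reaches its Ksp.
For MgCO₃: [Mg²⁺] = (Ksp/[CO₃²⁻]) = 9.7×10⁻⁶ mol/L
For Mg₃(PO₄)₂: [Mg²⁺] = (Ksp/[PO₄³⁻]^2)^(1/3) = 1.7×10⁻⁷ mol/L
The smaller threshold [Mg²⁺] is reached first, so Mg₃(PO₄)₂ precipitates first.

Mg₃(PO₄)₂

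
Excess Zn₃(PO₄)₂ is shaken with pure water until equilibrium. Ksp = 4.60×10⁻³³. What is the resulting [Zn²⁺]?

Zn₃(PO₄)₂(s) ⇌ 3 Zn²⁺(aq) + 2 PO₄³⁻(aq)
For each mole of Zn₃(PO₄)₂ that dissolves per liter, [Zn²⁺] = 3s and [PO₄³⁻] = 2s; let s denote this solubility.
Ksp = [Zn²⁺]^3[PO₄³⁻]^2 = (3s)^3 · (2s)^2 = 108s^5 = 4.60×10⁻³³
s = 1.34×10⁻⁷ mol L⁻¹
[Zn²⁺] = 3s = 4.01×10⁻⁷ mol L⁻¹

4.01×10⁻⁷ M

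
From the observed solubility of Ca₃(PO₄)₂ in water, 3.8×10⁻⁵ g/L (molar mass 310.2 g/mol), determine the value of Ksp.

Molar solubility s = (3.8×10⁻⁵ g/L) / (310.2 g/mol) = 1.225×10⁻⁷ mol/L
Ca₃(PO₄)₂(s) ⇌ 3 Ca²⁺(aq) + 2 PO₄³⁻(aq)
If s mol/L of Ca₃(PO₄)₂ dissolves, [Ca²⁺] = 3s and [PO₄³⁻] = 2s.
Ksp = [Ca²⁺]^3[PO₄³⁻]^2 = (3s)^3 · (2s)^2 = 108s^5
Ksp = 108 × (1.225×10⁻⁷)^5 = 3.0×10⁻³³

Ksp = 3.0×10⁻³³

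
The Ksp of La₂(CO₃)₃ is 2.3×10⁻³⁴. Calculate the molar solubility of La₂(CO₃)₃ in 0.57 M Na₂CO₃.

1.8×10⁻¹⁷ M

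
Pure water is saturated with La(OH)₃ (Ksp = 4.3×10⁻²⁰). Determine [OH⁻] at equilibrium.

La(OH)₃(s) ⇌ La³⁺(aq) + 3 OH⁻(aq)
Let s be the molar solubility. Then [La³⁺] = s and [OH⁻] = 3s.
Ksp = [La³⁺][OH⁻]^3 = s · (3s)^3 = 27s^4 = 4.3×10⁻²⁰
s = 6.3×10⁻⁶ mol/L
[OH⁻] = 3s = 1.9×10⁻⁵ mol/L

1.9×10⁻⁵ M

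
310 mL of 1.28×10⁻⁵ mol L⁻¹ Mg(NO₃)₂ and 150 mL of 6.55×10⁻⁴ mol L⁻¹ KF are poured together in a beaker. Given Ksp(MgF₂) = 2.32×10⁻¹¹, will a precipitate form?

No

The combined volume is 460 mL.
[Mg²⁺] = (1.28×10⁻⁵)(310)/460 = 8.63×10⁻⁶ mol L⁻¹
[F⁻] = (6.55×10⁻⁴)(150)/460 = 2.14×10⁻⁴ mol L⁻¹
Q = [Mg²⁺][F⁻]^2 = 3.94×10⁻¹³
Q = 3.94×10⁻¹³ < Ksp = 2.32×10⁻¹¹, so the solution is unsaturated and no precipitate forms.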